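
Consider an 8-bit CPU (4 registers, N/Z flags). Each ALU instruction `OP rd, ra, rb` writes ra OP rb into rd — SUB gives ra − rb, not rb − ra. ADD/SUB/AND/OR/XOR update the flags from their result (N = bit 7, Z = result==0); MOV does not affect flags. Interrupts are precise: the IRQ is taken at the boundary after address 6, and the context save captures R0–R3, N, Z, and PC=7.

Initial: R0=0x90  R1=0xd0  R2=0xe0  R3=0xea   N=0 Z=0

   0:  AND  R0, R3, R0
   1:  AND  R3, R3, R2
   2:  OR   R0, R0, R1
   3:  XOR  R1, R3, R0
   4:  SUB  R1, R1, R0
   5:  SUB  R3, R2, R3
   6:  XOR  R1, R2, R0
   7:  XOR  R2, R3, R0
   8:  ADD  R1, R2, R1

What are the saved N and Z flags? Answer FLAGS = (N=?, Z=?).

after  0: R0=0x80 R1=0xd0 R2=0xe0 R3=0xea  N=1 Z=0
after  1: R0=0x80 R1=0xd0 R2=0xe0 R3=0xe0  N=1 Z=0
after  2: R0=0xd0 R1=0xd0 R2=0xe0 R3=0xe0  N=1 Z=0
after  3: R0=0xd0 R1=0x30 R2=0xe0 R3=0xe0  N=0 Z=0
after  4: R0=0xd0 R1=0x60 R2=0xe0 R3=0xe0  N=0 Z=0
after  5: R0=0xd0 R1=0x60 R2=0xe0 R3=0x00  N=0 Z=1
after  6: R0=0xd0 R1=0x30 R2=0xe0 R3=0x00  N=0 Z=0
-- IRQ taken; context saved, return-PC = 7 --

FLAGS = (N=0, Z=0)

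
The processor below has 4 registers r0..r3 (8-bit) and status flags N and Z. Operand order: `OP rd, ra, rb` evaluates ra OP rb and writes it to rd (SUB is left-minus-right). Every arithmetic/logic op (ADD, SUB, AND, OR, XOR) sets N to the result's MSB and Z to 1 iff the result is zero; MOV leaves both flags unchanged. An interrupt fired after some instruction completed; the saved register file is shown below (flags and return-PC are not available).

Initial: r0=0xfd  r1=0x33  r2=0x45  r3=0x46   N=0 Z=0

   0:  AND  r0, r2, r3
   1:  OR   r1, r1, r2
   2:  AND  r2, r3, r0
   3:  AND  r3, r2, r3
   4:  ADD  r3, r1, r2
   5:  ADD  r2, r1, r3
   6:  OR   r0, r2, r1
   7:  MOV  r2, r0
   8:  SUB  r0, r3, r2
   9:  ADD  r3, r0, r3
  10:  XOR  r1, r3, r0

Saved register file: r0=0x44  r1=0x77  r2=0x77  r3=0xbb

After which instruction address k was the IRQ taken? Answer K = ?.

after  0: r0=0x44 r1=0x33 r2=0x45 r3=0x46  N=0 Z=0
after  1: r0=0x44 r1=0x77 r2=0x45 r3=0x46  N=0 Z=0
after  2: r0=0x44 r1=0x77 r2=0x44 r3=0x46  N=0 Z=0
after  3: r0=0x44 r1=0x77 r2=0x44 r3=0x44  N=0 Z=0
after  4: r0=0x44 r1=0x77 r2=0x44 r3=0xbb  N=1 Z=0
after  5: r0=0x44 r1=0x77 r2=0x32 r3=0xbb  N=0 Z=0
after  6: r0=0x77 r1=0x77 r2=0x32 r3=0xbb  N=0 Z=0
after  7: r0=0x77 r1=0x77 r2=0x77 r3=0xbb  N=0 Z=0
after  8: r0=0x44 r1=0x77 r2=0x77 r3=0xbb  N=0 Z=0
-- IRQ taken; context saved, return-PC = 9 --

K = 8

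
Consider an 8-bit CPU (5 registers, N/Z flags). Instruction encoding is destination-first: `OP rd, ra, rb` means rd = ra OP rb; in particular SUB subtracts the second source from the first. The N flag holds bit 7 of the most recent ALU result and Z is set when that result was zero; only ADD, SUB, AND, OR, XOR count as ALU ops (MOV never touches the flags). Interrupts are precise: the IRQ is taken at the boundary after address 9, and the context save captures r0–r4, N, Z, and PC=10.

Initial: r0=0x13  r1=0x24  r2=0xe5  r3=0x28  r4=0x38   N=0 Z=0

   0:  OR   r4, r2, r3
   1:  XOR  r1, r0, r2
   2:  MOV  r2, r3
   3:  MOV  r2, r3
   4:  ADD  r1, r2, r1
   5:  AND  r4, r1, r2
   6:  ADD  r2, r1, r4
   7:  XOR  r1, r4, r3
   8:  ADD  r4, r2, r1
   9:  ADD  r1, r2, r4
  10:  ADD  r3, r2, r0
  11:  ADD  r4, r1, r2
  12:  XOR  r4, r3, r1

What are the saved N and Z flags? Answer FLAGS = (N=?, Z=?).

FLAGS = (N=0, Z=0)

after  0: r0=0x13 r1=0x24 r2=0xe5 r3=0x28 r4=0xed  N=1 Z=0
after  1: r0=0x13 r1=0xf6 r2=0xe5 r3=0x28 r4=0xed  N=1 Z=0
after  2: r0=0x13 r1=0xf6 r2=0x28 r3=0x28 r4=0xed  N=1 Z=0
after  3: r0=0x13 r1=0xf6 r2=0x28 r3=0x28 r4=0xed  N=1 Z=0
after  4: r0=0x13 r1=0x1e r2=0x28 r3=0x28 r4=0xed  N=0 Z=0
after  5: r0=0x13 r1=0x1e r2=0x28 r3=0x28 r4=0x08  N=0 Z=0
after  6: r0=0x13 r1=0x1e r2=0x26 r3=0x28 r4=0x08  N=0 Z=0
after  7: r0=0x13 r1=0x20 r2=0x26 r3=0x28 r4=0x08  N=0 Z=0
after  8: r0=0x13 r1=0x20 r2=0x26 r3=0x28 r4=0x46  N=0 Z=0
after  9: r0=0x13 r1=0x6c r2=0x26 r3=0x28 r4=0x46  N=0 Z=0
-- IRQ taken; context saved, return-PC = 10 --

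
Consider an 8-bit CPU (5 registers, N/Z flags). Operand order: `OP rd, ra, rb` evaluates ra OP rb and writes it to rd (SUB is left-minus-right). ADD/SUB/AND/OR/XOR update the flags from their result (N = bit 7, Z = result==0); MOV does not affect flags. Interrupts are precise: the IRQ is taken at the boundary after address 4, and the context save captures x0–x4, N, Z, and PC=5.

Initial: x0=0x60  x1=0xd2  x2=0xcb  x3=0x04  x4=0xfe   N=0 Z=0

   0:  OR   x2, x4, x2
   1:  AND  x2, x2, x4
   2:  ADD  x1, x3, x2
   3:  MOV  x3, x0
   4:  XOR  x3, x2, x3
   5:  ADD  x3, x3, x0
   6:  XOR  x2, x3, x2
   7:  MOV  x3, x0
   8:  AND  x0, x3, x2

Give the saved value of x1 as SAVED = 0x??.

SAVED = 0x02

after  0: x0=0x60 x1=0xd2 x2=0xff x3=0x04 x4=0xfe  N=1 Z=0
after  1: x0=0x60 x1=0xd2 x2=0xfe x3=0x04 x4=0xfe  N=1 Z=0
after  2: x0=0x60 x1=0x02 x2=0xfe x3=0x04 x4=0xfe  N=0 Z=0
after  3: x0=0x60 x1=0x02 x2=0xfe x3=0x60 x4=0xfe  N=0 Z=0
after  4: x0=0x60 x1=0x02 x2=0xfe x3=0x9e x4=0xfe  N=1 Z=0
-- IRQ taken; context saved, return-PC = 5 --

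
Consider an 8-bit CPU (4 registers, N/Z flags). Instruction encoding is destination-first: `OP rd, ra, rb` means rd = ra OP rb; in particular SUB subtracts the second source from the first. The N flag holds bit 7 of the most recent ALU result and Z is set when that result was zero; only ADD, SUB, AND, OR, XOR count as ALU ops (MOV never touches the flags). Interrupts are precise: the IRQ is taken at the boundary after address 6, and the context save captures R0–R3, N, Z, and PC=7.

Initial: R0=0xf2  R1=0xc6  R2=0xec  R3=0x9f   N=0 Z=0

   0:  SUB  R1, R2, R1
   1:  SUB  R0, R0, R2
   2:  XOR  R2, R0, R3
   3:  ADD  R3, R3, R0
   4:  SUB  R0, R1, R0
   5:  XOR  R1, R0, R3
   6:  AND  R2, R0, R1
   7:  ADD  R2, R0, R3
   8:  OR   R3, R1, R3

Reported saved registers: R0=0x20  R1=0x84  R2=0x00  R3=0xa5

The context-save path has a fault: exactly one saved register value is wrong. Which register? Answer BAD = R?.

BAD = R1

after  0: R0=0xf2 R1=0x26 R2=0xec R3=0x9f  N=0 Z=0
after  1: R0=0x06 R1=0x26 R2=0xec R3=0x9f  N=0 Z=0
after  2: R0=0x06 R1=0x26 R2=0x99 R3=0x9f  N=1 Z=0
after  3: R0=0x06 R1=0x26 R2=0x99 R3=0xa5  N=1 Z=0
after  4: R0=0x20 R1=0x26 R2=0x99 R3=0xa5  N=0 Z=0
after  5: R0=0x20 R1=0x85 R2=0x99 R3=0xa5  N=1 Z=0
after  6: R0=0x20 R1=0x85 R2=0x00 R3=0xa5  N=0 Z=1
-- IRQ taken; context saved, return-PC = 7 --
mismatch: R1: reported 0x84 vs actual 0x85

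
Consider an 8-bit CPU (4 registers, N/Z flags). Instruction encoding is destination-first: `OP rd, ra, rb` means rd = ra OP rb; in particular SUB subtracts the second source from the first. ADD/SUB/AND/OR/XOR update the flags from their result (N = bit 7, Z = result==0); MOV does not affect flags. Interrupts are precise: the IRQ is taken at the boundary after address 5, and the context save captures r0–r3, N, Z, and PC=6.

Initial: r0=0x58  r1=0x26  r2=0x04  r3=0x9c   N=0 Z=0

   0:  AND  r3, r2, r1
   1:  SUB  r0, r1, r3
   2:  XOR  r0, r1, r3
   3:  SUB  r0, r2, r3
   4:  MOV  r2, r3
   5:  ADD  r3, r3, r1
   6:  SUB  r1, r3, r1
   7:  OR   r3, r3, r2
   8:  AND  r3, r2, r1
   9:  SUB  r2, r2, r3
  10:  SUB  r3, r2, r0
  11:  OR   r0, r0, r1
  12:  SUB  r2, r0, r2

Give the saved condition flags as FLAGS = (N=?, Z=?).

FLAGS = (N=0, Z=0)

after  0: r0=0x58 r1=0x26 r2=0x04 r3=0x04  N=0 Z=0
after  1: r0=0x22 r1=0x26 r2=0x04 r3=0x04  N=0 Z=0
after  2: r0=0x22 r1=0x26 r2=0x04 r3=0x04  N=0 Z=0
after  3: r0=0x00 r1=0x26 r2=0x04 r3=0x04  N=0 Z=1
after  4: r0=0x00 r1=0x26 r2=0x04 r3=0x04  N=0 Z=1
after  5: r0=0x00 r1=0x26 r2=0x04 r3=0x2a  N=0 Z=0
-- IRQ taken; context saved, return-PC = 6 --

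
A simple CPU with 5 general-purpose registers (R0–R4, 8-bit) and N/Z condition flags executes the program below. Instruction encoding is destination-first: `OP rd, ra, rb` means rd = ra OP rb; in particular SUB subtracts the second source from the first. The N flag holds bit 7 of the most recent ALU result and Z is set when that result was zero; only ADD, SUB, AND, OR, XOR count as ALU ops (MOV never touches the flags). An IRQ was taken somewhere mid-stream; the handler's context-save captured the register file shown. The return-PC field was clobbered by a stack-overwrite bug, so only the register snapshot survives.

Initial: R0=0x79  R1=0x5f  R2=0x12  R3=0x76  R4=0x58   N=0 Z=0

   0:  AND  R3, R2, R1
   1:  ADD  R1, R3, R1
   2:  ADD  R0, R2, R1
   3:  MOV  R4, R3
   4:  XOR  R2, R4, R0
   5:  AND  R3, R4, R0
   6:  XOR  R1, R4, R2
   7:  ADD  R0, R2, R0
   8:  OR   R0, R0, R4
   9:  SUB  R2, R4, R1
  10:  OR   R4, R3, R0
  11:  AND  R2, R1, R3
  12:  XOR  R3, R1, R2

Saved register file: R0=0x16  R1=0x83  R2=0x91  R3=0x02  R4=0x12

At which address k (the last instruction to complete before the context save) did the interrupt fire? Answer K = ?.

K = 8

after  0: R0=0x79 R1=0x5f R2=0x12 R3=0x12 R4=0x58  N=0 Z=0
after  1: R0=0x79 R1=0x71 R2=0x12 R3=0x12 R4=0x58  N=0 Z=0
after  2: R0=0x83 R1=0x71 R2=0x12 R3=0x12 R4=0x58  N=1 Z=0
after  3: R0=0x83 R1=0x71 R2=0x12 R3=0x12 R4=0x12  N=1 Z=0
after  4: R0=0x83 R1=0x71 R2=0x91 R3=0x12 R4=0x12  N=1 Z=0
after  5: R0=0x83 R1=0x71 R2=0x91 R3=0x02 R4=0x12  N=0 Z=0
after  6: R0=0x83 R1=0x83 R2=0x91 R3=0x02 R4=0x12  N=1 Z=0
after  7: R0=0x14 R1=0x83 R2=0x91 R3=0x02 R4=0x12  N=0 Z=0
after  8: R0=0x16 R1=0x83 R2=0x91 R3=0x02 R4=0x12  N=0 Z=0
-- IRQ taken; context saved, return-PC = 9 --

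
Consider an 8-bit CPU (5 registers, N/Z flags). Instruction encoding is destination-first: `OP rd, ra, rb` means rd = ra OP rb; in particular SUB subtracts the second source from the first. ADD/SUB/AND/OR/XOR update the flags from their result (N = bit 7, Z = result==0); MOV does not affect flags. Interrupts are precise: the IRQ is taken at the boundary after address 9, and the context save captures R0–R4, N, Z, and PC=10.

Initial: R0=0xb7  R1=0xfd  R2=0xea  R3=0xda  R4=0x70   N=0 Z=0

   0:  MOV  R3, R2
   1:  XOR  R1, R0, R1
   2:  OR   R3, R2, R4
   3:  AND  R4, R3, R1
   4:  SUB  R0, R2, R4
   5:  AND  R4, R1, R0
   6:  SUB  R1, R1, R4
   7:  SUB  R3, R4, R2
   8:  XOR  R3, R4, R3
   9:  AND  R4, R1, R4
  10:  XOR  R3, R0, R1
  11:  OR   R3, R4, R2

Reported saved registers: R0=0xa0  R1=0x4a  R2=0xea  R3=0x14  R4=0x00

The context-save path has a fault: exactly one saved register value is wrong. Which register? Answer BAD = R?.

after  0: R0=0xb7 R1=0xfd R2=0xea R3=0xea R4=0x70  N=0 Z=0
after  1: R0=0xb7 R1=0x4a R2=0xea R3=0xea R4=0x70  N=0 Z=0
after  2: R0=0xb7 R1=0x4a R2=0xea R3=0xfa R4=0x70  N=1 Z=0
after  3: R0=0xb7 R1=0x4a R2=0xea R3=0xfa R4=0x4a  N=0 Z=0
after  4: R0=0xa0 R1=0x4a R2=0xea R3=0xfa R4=0x4a  N=1 Z=0
after  5: R0=0xa0 R1=0x4a R2=0xea R3=0xfa R4=0x00  N=0 Z=1
after  6: R0=0xa0 R1=0x4a R2=0xea R3=0xfa R4=0x00  N=0 Z=0
after  7: R0=0xa0 R1=0x4a R2=0xea R3=0x16 R4=0x00  N=0 Z=0
after  8: R0=0xa0 R1=0x4a R2=0xea R3=0x16 R4=0x00  N=0 Z=0
after  9: R0=0xa0 R1=0x4a R2=0xea R3=0x16 R4=0x00  N=0 Z=1
-- IRQ taken; context saved, return-PC = 10 --
mismatch: R3: reported 0x14 vs actual 0x16

BAD = R3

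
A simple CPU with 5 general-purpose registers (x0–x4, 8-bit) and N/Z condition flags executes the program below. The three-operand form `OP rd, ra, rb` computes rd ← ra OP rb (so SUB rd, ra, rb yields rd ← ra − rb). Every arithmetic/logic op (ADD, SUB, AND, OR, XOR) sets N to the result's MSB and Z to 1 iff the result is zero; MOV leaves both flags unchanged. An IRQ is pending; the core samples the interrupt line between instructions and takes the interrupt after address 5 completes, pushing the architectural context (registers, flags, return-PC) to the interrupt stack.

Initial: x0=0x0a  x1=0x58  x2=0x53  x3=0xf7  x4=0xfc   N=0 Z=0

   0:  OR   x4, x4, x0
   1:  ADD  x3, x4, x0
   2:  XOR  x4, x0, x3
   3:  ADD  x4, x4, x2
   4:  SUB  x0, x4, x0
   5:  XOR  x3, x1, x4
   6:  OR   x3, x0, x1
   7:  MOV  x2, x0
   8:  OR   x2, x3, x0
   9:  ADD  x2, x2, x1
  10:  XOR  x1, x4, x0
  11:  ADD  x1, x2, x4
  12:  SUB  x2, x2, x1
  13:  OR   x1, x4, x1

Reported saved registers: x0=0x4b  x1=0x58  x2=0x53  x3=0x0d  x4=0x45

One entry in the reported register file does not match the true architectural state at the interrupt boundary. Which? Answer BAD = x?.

after  0: x0=0x0a x1=0x58 x2=0x53 x3=0xf7 x4=0xfe  N=1 Z=0
after  1: x0=0x0a x1=0x58 x2=0x53 x3=0x08 x4=0xfe  N=0 Z=0
after  2: x0=0x0a x1=0x58 x2=0x53 x3=0x08 x4=0x02  N=0 Z=0
after  3: x0=0x0a x1=0x58 x2=0x53 x3=0x08 x4=0x55  N=0 Z=0
after  4: x0=0x4b x1=0x58 x2=0x53 x3=0x08 x4=0x55  N=0 Z=0
after  5: x0=0x4b x1=0x58 x2=0x53 x3=0x0d x4=0x55  N=0 Z=0
-- IRQ taken; context saved, return-PC = 6 --
mismatch: x4: reported 0x45 vs actual 0x55

BAD = x4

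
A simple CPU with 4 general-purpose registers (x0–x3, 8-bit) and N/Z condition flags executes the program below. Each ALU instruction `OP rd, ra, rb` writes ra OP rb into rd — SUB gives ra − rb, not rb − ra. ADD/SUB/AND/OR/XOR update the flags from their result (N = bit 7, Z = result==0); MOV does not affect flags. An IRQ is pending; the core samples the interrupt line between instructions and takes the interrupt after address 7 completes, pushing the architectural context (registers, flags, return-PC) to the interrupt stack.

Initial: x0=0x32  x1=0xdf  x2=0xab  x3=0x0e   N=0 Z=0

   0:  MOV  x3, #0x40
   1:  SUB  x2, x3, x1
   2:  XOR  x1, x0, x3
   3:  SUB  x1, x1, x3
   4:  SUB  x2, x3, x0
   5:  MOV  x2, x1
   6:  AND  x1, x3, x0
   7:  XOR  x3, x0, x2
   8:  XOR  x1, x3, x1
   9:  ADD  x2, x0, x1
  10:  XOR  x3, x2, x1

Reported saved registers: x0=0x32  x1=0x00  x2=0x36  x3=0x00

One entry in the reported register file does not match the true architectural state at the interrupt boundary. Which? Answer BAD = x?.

after  0: x0=0x32 x1=0xdf x2=0xab x3=0x40  N=0 Z=0
after  1: x0=0x32 x1=0xdf x2=0x61 x3=0x40  N=0 Z=0
after  2: x0=0x32 x1=0x72 x2=0x61 x3=0x40  N=0 Z=0
after  3: x0=0x32 x1=0x32 x2=0x61 x3=0x40  N=0 Z=0
after  4: x0=0x32 x1=0x32 x2=0x0e x3=0x40  N=0 Z=0
after  5: x0=0x32 x1=0x32 x2=0x32 x3=0x40  N=0 Z=0
after  6: x0=0x32 x1=0x00 x2=0x32 x3=0x40  N=0 Z=1
after  7: x0=0x32 x1=0x00 x2=0x32 x3=0x00  N=0 Z=1
-- IRQ taken; context saved, return-PC = 8 --
mismatch: x2: reported 0x36 vs actual 0x32

BAD = x2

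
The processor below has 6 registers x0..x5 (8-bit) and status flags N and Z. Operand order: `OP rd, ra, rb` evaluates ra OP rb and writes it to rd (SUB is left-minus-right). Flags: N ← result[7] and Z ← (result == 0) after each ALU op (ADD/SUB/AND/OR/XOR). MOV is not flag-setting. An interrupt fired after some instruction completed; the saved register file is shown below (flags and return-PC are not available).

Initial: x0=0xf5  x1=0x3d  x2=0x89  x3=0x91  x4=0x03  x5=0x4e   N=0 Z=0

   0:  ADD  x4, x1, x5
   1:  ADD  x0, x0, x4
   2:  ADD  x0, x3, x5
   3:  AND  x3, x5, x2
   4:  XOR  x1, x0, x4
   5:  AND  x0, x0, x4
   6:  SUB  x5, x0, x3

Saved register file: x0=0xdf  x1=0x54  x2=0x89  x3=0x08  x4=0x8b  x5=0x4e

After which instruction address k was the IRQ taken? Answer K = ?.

K = 4

after  0: x0=0xf5 x1=0x3d x2=0x89 x3=0x91 x4=0x8b x5=0x4e  N=1 Z=0
after  1: x0=0x80 x1=0x3d x2=0x89 x3=0x91 x4=0x8b x5=0x4e  N=1 Z=0
after  2: x0=0xdf x1=0x3d x2=0x89 x3=0x91 x4=0x8b x5=0x4e  N=1 Z=0
after  3: x0=0xdf x1=0x3d x2=0x89 x3=0x08 x4=0x8b x5=0x4e  N=0 Z=0
after  4: x0=0xdf x1=0x54 x2=0x89 x3=0x08 x4=0x8b x5=0x4e  N=0 Z=0
-- IRQ taken; context saved, return-PC = 5 --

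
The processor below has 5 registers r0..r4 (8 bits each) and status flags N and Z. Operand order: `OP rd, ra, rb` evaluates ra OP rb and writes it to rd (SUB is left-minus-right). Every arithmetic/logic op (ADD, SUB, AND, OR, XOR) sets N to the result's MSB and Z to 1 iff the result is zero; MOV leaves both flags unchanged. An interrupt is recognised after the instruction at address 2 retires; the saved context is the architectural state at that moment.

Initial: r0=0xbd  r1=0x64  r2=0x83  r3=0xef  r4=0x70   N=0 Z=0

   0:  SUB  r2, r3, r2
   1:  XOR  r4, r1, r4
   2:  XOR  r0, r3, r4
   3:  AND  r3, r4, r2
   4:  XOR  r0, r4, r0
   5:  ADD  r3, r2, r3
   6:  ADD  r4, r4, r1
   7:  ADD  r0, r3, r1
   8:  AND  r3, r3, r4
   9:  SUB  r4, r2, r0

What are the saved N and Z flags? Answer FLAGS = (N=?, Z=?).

after  0: r0=0xbd r1=0x64 r2=0x6c r3=0xef r4=0x70  N=0 Z=0
after  1: r0=0xbd r1=0x64 r2=0x6c r3=0xef r4=0x14  N=0 Z=0
after  2: r0=0xfb r1=0x64 r2=0x6c r3=0xef r4=0x14  N=1 Z=0
-- IRQ taken; context saved, return-PC = 3 --

FLAGS = (N=1, Z=0)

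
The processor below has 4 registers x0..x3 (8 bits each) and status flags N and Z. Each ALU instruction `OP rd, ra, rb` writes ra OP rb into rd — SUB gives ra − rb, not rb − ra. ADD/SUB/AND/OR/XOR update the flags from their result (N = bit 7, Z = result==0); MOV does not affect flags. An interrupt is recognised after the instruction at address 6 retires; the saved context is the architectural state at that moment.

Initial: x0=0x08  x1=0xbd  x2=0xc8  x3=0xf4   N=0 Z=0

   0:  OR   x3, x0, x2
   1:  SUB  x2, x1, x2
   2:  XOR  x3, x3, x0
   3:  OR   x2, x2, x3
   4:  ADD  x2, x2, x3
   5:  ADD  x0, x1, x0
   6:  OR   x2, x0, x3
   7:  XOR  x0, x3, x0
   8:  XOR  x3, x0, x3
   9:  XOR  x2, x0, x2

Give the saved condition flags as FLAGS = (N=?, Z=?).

FLAGS = (N=1, Z=0)

after  0: x0=0x08 x1=0xbd x2=0xc8 x3=0xc8  N=1 Z=0
after  1: x0=0x08 x1=0xbd x2=0xf5 x3=0xc8  N=1 Z=0
after  2: x0=0x08 x1=0xbd x2=0xf5 x3=0xc0  N=1 Z=0
after  3: x0=0x08 x1=0xbd x2=0xf5 x3=0xc0  N=1 Z=0
after  4: x0=0x08 x1=0xbd x2=0xb5 x3=0xc0  N=1 Z=0
after  5: x0=0xc5 x1=0xbd x2=0xb5 x3=0xc0  N=1 Z=0
after  6: x0=0xc5 x1=0xbd x2=0xc5 x3=0xc0  N=1 Z=0
-- IRQ taken; context saved, return-PC = 7 --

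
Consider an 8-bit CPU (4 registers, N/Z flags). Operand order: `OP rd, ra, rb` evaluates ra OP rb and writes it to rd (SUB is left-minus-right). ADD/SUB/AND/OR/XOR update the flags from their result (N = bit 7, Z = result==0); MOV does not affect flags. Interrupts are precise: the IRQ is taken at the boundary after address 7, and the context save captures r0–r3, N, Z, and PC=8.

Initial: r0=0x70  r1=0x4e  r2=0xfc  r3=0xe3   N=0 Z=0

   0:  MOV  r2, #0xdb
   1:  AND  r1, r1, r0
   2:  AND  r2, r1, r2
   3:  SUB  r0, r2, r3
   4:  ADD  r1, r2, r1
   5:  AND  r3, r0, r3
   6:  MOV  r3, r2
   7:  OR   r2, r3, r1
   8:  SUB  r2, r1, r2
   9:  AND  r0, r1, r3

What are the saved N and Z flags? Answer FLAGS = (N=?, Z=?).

after  0: r0=0x70 r1=0x4e r2=0xdb r3=0xe3  N=0 Z=0
after  1: r0=0x70 r1=0x40 r2=0xdb r3=0xe3  N=0 Z=0
after  2: r0=0x70 r1=0x40 r2=0x40 r3=0xe3  N=0 Z=0
after  3: r0=0x5d r1=0x40 r2=0x40 r3=0xe3  N=0 Z=0
after  4: r0=0x5d r1=0x80 r2=0x40 r3=0xe3  N=1 Z=0
after  5: r0=0x5d r1=0x80 r2=0x40 r3=0x41  N=0 Z=0
after  6: r0=0x5d r1=0x80 r2=0x40 r3=0x40  N=0 Z=0
after  7: r0=0x5d r1=0x80 r2=0xc0 r3=0x40  N=1 Z=0
-- IRQ taken; context saved, return-PC = 8 --

FLAGS = (N=1, Z=0)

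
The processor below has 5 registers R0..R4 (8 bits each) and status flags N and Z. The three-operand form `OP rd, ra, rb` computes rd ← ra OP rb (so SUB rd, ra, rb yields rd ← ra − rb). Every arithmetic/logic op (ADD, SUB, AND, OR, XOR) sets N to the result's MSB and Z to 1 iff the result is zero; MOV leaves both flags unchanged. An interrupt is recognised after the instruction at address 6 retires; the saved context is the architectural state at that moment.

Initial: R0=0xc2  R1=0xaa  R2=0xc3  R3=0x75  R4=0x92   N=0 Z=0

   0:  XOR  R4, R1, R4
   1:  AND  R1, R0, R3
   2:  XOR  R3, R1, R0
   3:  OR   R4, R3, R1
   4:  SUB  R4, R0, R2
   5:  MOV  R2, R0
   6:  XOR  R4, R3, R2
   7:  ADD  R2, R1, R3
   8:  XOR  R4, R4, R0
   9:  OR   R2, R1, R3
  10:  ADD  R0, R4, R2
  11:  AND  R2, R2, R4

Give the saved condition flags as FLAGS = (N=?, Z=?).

FLAGS = (N=0, Z=0)

after  0: R0=0xc2 R1=0xaa R2=0xc3 R3=0x75 R4=0x38  N=0 Z=0
after  1: R0=0xc2 R1=0x40 R2=0xc3 R3=0x75 R4=0x38  N=0 Z=0
after  2: R0=0xc2 R1=0x40 R2=0xc3 R3=0x82 R4=0x38  N=1 Z=0
after  3: R0=0xc2 R1=0x40 R2=0xc3 R3=0x82 R4=0xc2  N=1 Z=0
after  4: R0=0xc2 R1=0x40 R2=0xc3 R3=0x82 R4=0xff  N=1 Z=0
after  5: R0=0xc2 R1=0x40 R2=0xc2 R3=0x82 R4=0xff  N=1 Z=0
after  6: R0=0xc2 R1=0x40 R2=0xc2 R3=0x82 R4=0x40  N=0 Z=0
-- IRQ taken; context saved, return-PC = 7 --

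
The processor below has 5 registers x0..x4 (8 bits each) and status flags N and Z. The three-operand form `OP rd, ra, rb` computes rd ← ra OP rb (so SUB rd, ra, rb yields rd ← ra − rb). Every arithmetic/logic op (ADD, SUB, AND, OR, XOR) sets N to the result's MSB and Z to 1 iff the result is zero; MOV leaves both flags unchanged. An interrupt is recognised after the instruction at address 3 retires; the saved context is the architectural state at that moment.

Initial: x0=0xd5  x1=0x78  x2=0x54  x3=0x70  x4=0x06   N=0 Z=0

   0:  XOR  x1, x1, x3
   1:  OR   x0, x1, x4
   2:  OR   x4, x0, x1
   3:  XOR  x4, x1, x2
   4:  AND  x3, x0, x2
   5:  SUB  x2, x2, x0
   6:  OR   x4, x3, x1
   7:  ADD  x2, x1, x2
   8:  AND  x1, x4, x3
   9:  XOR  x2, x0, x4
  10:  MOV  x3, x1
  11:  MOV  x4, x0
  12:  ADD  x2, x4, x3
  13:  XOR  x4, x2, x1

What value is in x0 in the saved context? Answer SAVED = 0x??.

after  0: x0=0xd5 x1=0x08 x2=0x54 x3=0x70 x4=0x06  N=0 Z=0
after  1: x0=0x0e x1=0x08 x2=0x54 x3=0x70 x4=0x06  N=0 Z=0
after  2: x0=0x0e x1=0x08 x2=0x54 x3=0x70 x4=0x0e  N=0 Z=0
after  3: x0=0x0e x1=0x08 x2=0x54 x3=0x70 x4=0x5c  N=0 Z=0
-- IRQ taken; context saved, return-PC = 4 --

SAVED = 0x0e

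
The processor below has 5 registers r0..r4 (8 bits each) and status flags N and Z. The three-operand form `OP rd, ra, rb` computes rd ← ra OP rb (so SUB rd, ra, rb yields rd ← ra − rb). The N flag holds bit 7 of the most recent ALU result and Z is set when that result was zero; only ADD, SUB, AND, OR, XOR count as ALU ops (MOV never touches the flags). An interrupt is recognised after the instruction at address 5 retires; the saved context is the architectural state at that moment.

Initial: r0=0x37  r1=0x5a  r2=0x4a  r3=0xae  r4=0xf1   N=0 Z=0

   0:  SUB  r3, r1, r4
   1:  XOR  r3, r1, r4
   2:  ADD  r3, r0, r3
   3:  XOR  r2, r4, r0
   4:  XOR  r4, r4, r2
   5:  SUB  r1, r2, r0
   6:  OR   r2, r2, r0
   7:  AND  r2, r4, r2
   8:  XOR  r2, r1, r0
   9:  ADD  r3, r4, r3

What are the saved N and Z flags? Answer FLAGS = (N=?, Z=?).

FLAGS = (N=1, Z=0)

after  0: r0=0x37 r1=0x5a r2=0x4a r3=0x69 r4=0xf1  N=0 Z=0
after  1: r0=0x37 r1=0x5a r2=0x4a r3=0xab r4=0xf1  N=1 Z=0
after  2: r0=0x37 r1=0x5a r2=0x4a r3=0xe2 r4=0xf1  N=1 Z=0
after  3: r0=0x37 r1=0x5a r2=0xc6 r3=0xe2 r4=0xf1  N=1 Z=0
after  4: r0=0x37 r1=0x5a r2=0xc6 r3=0xe2 r4=0x37  N=0 Z=0
after  5: r0=0x37 r1=0x8f r2=0xc6 r3=0xe2 r4=0x37  N=1 Z=0
-- IRQ taken; context saved, return-PC = 6 --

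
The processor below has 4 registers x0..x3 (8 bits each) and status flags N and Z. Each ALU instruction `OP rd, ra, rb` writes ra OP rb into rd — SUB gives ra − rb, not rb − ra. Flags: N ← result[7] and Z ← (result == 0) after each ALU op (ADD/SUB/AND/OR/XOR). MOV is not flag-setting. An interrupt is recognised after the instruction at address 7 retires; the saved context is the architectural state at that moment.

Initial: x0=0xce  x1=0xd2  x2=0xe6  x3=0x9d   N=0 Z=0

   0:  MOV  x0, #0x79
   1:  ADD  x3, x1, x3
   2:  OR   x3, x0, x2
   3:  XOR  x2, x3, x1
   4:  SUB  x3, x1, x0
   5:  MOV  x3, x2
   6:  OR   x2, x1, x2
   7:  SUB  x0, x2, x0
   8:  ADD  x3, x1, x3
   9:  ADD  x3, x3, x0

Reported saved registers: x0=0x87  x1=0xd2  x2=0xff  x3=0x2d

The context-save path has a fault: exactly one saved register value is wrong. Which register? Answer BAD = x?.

after  0: x0=0x79 x1=0xd2 x2=0xe6 x3=0x9d  N=0 Z=0
after  1: x0=0x79 x1=0xd2 x2=0xe6 x3=0x6f  N=0 Z=0
after  2: x0=0x79 x1=0xd2 x2=0xe6 x3=0xff  N=1 Z=0
after  3: x0=0x79 x1=0xd2 x2=0x2d x3=0xff  N=0 Z=0
after  4: x0=0x79 x1=0xd2 x2=0x2d x3=0x59  N=0 Z=0
after  5: x0=0x79 x1=0xd2 x2=0x2d x3=0x2d  N=0 Z=0
after  6: x0=0x79 x1=0xd2 x2=0xff x3=0x2d  N=1 Z=0
after  7: x0=0x86 x1=0xd2 x2=0xff x3=0x2d  N=1 Z=0
-- IRQ taken; context saved, return-PC = 8 --
mismatch: x0: reported 0x87 vs actual 0x86

BAD = x0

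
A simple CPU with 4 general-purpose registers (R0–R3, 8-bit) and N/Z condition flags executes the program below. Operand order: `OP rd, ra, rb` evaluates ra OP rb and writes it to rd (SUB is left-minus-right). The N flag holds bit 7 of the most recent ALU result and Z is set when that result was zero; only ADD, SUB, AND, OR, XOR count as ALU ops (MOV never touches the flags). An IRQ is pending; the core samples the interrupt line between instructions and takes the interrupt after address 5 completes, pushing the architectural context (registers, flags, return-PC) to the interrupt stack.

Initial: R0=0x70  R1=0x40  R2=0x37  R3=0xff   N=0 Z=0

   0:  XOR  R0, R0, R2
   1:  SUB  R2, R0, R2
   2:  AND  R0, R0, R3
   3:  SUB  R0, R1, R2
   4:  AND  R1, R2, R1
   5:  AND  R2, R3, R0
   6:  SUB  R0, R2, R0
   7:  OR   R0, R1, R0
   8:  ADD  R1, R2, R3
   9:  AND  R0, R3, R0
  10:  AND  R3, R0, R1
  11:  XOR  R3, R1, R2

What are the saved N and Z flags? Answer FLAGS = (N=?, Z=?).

FLAGS = (N=0, Z=0)

after  0: R0=0x47 R1=0x40 R2=0x37 R3=0xff  N=0 Z=0
after  1: R0=0x47 R1=0x40 R2=0x10 R3=0xff  N=0 Z=0
after  2: R0=0x47 R1=0x40 R2=0x10 R3=0xff  N=0 Z=0
after  3: R0=0x30 R1=0x40 R2=0x10 R3=0xff  N=0 Z=0
after  4: R0=0x30 R1=0x00 R2=0x10 R3=0xff  N=0 Z=1
after  5: R0=0x30 R1=0x00 R2=0x30 R3=0xff  N=0 Z=0
-- IRQ taken; context saved, return-PC = 6 --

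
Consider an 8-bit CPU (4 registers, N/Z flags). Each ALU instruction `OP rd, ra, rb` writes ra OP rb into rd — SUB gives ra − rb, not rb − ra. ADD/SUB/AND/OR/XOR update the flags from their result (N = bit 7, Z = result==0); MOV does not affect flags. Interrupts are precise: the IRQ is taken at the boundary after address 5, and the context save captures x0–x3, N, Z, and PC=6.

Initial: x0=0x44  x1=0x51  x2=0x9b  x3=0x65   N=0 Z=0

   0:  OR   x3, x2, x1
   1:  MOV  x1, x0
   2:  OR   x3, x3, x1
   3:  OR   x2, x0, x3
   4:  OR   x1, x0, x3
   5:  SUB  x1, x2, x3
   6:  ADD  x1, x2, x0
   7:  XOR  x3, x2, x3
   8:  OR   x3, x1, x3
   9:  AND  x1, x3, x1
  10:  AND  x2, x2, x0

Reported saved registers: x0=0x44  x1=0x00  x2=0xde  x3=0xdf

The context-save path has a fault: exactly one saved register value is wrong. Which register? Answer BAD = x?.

after  0: x0=0x44 x1=0x51 x2=0x9b x3=0xdb  N=1 Z=0
after  1: x0=0x44 x1=0x44 x2=0x9b x3=0xdb  N=1 Z=0
after  2: x0=0x44 x1=0x44 x2=0x9b x3=0xdf  N=1 Z=0
after  3: x0=0x44 x1=0x44 x2=0xdf x3=0xdf  N=1 Z=0
after  4: x0=0x44 x1=0xdf x2=0xdf x3=0xdf  N=1 Z=0
after  5: x0=0x44 x1=0x00 x2=0xdf x3=0xdf  N=0 Z=1
-- IRQ taken; context saved, return-PC = 6 --
mismatch: x2: reported 0xde vs actual 0xdf

BAD = x2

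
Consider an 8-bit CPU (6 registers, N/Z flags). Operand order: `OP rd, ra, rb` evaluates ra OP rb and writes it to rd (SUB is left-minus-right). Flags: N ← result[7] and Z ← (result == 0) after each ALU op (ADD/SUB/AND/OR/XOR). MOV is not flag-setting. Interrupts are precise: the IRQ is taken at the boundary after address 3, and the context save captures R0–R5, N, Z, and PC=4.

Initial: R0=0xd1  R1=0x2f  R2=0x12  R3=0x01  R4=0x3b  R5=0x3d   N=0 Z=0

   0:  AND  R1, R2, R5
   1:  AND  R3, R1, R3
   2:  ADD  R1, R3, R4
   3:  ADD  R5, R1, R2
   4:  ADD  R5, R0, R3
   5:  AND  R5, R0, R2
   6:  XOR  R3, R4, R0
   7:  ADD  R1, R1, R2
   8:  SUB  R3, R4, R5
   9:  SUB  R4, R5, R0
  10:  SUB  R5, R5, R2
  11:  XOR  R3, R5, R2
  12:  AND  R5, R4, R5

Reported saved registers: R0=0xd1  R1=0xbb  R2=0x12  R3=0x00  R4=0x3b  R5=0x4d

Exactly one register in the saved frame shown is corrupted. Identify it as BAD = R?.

after  0: R0=0xd1 R1=0x10 R2=0x12 R3=0x01 R4=0x3b R5=0x3d  N=0 Z=0
after  1: R0=0xd1 R1=0x10 R2=0x12 R3=0x00 R4=0x3b R5=0x3d  N=0 Z=1
after  2: R0=0xd1 R1=0x3b R2=0x12 R3=0x00 R4=0x3b R5=0x3d  N=0 Z=0
after  3: R0=0xd1 R1=0x3b R2=0x12 R3=0x00 R4=0x3b R5=0x4d  N=0 Z=0
-- IRQ taken; context saved, return-PC = 4 --
mismatch: R1: reported 0xbb vs actual 0x3b

BAD = R1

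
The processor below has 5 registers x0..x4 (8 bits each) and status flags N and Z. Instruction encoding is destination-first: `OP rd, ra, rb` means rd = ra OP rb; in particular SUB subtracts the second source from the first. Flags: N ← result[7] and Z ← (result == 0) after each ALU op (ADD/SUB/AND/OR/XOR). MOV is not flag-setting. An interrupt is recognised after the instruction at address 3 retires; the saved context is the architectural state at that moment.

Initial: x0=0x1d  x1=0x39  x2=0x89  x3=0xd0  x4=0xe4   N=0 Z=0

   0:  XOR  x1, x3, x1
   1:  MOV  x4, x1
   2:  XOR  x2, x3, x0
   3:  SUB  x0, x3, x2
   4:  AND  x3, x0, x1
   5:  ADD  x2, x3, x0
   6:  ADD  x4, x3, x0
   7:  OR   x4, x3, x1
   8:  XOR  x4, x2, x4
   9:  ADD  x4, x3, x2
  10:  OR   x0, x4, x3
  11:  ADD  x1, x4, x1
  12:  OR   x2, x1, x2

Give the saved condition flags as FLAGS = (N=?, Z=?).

after  0: x0=0x1d x1=0xe9 x2=0x89 x3=0xd0 x4=0xe4  N=1 Z=0
after  1: x0=0x1d x1=0xe9 x2=0x89 x3=0xd0 x4=0xe9  N=1 Z=0
after  2: x0=0x1d x1=0xe9 x2=0xcd x3=0xd0 x4=0xe9  N=1 Z=0
after  3: x0=0x03 x1=0xe9 x2=0xcd x3=0xd0 x4=0xe9  N=0 Z=0
-- IRQ taken; context saved, return-PC = 4 --

FLAGS = (N=0, Z=0)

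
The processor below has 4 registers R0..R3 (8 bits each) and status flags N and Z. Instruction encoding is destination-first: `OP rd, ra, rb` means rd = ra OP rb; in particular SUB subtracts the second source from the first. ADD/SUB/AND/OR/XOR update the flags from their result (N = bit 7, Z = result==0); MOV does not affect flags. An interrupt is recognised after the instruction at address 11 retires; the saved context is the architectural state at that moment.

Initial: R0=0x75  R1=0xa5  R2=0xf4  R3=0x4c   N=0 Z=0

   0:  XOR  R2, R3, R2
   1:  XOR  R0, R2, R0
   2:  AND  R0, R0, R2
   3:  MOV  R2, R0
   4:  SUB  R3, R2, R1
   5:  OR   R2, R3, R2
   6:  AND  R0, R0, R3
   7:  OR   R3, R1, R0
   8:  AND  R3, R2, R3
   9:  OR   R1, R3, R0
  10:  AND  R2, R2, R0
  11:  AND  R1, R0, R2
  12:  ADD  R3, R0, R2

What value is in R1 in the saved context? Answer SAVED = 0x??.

after  0: R0=0x75 R1=0xa5 R2=0xb8 R3=0x4c  N=1 Z=0
after  1: R0=0xcd R1=0xa5 R2=0xb8 R3=0x4c  N=1 Z=0
after  2: R0=0x88 R1=0xa5 R2=0xb8 R3=0x4c  N=1 Z=0
after  3: R0=0x88 R1=0xa5 R2=0x88 R3=0x4c  N=1 Z=0
after  4: R0=0x88 R1=0xa5 R2=0x88 R3=0xe3  N=1 Z=0
after  5: R0=0x88 R1=0xa5 R2=0xeb R3=0xe3  N=1 Z=0
after  6: R0=0x80 R1=0xa5 R2=0xeb R3=0xe3  N=1 Z=0
after  7: R0=0x80 R1=0xa5 R2=0xeb R3=0xa5  N=1 Z=0
after  8: R0=0x80 R1=0xa5 R2=0xeb R3=0xa1  N=1 Z=0
after  9: R0=0x80 R1=0xa1 R2=0xeb R3=0xa1  N=1 Z=0
after 10: R0=0x80 R1=0xa1 R2=0x80 R3=0xa1  N=1 Z=0
after 11: R0=0x80 R1=0x80 R2=0x80 R3=0xa1  N=1 Z=0
-- IRQ taken; context saved, return-PC = 12 --

SAVED = 0x80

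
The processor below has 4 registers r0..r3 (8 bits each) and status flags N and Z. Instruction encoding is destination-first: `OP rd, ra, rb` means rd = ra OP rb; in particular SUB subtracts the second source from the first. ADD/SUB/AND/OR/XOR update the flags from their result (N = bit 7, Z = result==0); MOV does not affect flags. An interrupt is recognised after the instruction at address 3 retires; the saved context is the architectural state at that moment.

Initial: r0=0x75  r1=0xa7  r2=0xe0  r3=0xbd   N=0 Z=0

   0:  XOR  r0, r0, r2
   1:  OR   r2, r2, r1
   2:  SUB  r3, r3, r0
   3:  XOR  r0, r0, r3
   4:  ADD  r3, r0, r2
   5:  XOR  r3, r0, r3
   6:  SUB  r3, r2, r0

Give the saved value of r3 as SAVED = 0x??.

after  0: r0=0x95 r1=0xa7 r2=0xe0 r3=0xbd  N=1 Z=0
after  1: r0=0x95 r1=0xa7 r2=0xe7 r3=0xbd  N=1 Z=0
after  2: r0=0x95 r1=0xa7 r2=0xe7 r3=0x28  N=0 Z=0
after  3: r0=0xbd r1=0xa7 r2=0xe7 r3=0x28  N=1 Z=0
-- IRQ taken; context saved, return-PC = 4 --

SAVED = 0x28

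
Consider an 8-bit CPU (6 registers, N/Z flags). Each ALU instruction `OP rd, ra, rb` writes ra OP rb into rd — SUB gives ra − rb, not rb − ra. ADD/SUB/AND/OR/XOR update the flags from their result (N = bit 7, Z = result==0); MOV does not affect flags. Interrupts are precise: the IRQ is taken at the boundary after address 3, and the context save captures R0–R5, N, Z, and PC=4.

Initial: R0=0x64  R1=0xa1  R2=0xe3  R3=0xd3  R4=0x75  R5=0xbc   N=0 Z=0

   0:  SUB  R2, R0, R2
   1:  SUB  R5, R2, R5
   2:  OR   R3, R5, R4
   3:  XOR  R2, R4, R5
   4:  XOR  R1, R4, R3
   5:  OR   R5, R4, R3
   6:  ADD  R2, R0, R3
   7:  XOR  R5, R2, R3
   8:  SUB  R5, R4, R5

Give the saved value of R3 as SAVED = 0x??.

SAVED = 0xf5

after  0: R0=0x64 R1=0xa1 R2=0x81 R3=0xd3 R4=0x75 R5=0xbc  N=1 Z=0
after  1: R0=0x64 R1=0xa1 R2=0x81 R3=0xd3 R4=0x75 R5=0xc5  N=1 Z=0
after  2: R0=0x64 R1=0xa1 R2=0x81 R3=0xf5 R4=0x75 R5=0xc5  N=1 Z=0
after  3: R0=0x64 R1=0xa1 R2=0xb0 R3=0xf5 R4=0x75 R5=0xc5  N=1 Z=0
-- IRQ taken; context saved, return-PC = 4 --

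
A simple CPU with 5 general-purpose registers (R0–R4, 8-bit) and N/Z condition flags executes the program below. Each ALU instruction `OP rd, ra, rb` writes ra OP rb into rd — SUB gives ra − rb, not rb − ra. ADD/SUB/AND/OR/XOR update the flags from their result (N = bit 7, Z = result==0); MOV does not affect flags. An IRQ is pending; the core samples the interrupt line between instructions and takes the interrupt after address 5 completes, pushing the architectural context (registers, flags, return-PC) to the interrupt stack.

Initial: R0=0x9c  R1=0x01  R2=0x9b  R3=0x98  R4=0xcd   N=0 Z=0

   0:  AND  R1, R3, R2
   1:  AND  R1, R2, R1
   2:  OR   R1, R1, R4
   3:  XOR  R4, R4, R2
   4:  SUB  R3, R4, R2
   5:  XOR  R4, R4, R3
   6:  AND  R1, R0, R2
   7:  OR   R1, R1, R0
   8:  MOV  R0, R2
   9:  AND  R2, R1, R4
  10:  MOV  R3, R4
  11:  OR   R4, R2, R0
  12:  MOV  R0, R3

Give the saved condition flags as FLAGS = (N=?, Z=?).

FLAGS = (N=1, Z=0)

after  0: R0=0x9c R1=0x98 R2=0x9b R3=0x98 R4=0xcd  N=1 Z=0
after  1: R0=0x9c R1=0x98 R2=0x9b R3=0x98 R4=0xcd  N=1 Z=0
after  2: R0=0x9c R1=0xdd R2=0x9b R3=0x98 R4=0xcd  N=1 Z=0
after  3: R0=0x9c R1=0xdd R2=0x9b R3=0x98 R4=0x56  N=0 Z=0
after  4: R0=0x9c R1=0xdd R2=0x9b R3=0xbb R4=0x56  N=1 Z=0
after  5: R0=0x9c R1=0xdd R2=0x9b R3=0xbb R4=0xed  N=1 Z=0
-- IRQ taken; context saved, return-PC = 6 --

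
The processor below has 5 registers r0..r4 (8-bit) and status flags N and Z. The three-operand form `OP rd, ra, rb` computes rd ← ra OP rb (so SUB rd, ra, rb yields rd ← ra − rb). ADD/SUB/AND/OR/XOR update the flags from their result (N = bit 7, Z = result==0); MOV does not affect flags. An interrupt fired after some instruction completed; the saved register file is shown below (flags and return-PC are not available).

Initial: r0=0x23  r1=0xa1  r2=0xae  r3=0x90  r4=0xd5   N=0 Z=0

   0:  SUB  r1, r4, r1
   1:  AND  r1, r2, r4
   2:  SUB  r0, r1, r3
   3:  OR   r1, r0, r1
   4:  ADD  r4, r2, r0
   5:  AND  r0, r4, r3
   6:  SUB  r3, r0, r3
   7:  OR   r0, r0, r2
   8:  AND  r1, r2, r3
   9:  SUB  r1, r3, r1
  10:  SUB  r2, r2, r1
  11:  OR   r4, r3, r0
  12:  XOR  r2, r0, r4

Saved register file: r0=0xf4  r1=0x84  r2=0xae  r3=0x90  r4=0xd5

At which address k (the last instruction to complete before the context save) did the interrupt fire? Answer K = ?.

K = 2

after  0: r0=0x23 r1=0x34 r2=0xae r3=0x90 r4=0xd5  N=0 Z=0
after  1: r0=0x23 r1=0x84 r2=0xae r3=0x90 r4=0xd5  N=1 Z=0
after  2: r0=0xf4 r1=0x84 r2=0xae r3=0x90 r4=0xd5  N=1 Z=0
-- IRQ taken; context saved, return-PC = 3 --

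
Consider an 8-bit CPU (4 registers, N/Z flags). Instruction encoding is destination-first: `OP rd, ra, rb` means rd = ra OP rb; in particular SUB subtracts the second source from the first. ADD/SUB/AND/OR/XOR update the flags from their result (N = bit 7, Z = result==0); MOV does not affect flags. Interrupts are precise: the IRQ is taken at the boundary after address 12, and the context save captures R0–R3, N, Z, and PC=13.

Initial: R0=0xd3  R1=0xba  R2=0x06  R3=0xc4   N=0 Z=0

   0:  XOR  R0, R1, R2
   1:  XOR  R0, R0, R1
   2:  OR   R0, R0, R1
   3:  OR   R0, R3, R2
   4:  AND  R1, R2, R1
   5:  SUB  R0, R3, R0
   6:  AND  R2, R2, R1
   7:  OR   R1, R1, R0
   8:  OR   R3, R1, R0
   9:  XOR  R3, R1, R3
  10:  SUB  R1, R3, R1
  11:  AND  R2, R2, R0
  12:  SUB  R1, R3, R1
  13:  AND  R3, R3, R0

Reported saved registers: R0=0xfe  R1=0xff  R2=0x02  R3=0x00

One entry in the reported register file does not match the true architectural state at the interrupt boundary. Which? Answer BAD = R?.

BAD = R1

after  0: R0=0xbc R1=0xba R2=0x06 R3=0xc4  N=1 Z=0
after  1: R0=0x06 R1=0xba R2=0x06 R3=0xc4  N=0 Z=0
after  2: R0=0xbe R1=0xba R2=0x06 R3=0xc4  N=1 Z=0
after  3: R0=0xc6 R1=0xba R2=0x06 R3=0xc4  N=1 Z=0
after  4: R0=0xc6 R1=0x02 R2=0x06 R3=0xc4  N=0 Z=0
after  5: R0=0xfe R1=0x02 R2=0x06 R3=0xc4  N=1 Z=0
after  6: R0=0xfe R1=0x02 R2=0x02 R3=0xc4  N=0 Z=0
after  7: R0=0xfe R1=0xfe R2=0x02 R3=0xc4  N=1 Z=0
after  8: R0=0xfe R1=0xfe R2=0x02 R3=0xfe  N=1 Z=0
after  9: R0=0xfe R1=0xfe R2=0x02 R3=0x00  N=0 Z=1
after 10: R0=0xfe R1=0x02 R2=0x02 R3=0x00  N=0 Z=0
after 11: R0=0xfe R1=0x02 R2=0x02 R3=0x00  N=0 Z=0
after 12: R0=0xfe R1=0xfe R2=0x02 R3=0x00  N=1 Z=0
-- IRQ taken; context saved, return-PC = 13 --
mismatch: R1: reported 0xff vs actual 0xfe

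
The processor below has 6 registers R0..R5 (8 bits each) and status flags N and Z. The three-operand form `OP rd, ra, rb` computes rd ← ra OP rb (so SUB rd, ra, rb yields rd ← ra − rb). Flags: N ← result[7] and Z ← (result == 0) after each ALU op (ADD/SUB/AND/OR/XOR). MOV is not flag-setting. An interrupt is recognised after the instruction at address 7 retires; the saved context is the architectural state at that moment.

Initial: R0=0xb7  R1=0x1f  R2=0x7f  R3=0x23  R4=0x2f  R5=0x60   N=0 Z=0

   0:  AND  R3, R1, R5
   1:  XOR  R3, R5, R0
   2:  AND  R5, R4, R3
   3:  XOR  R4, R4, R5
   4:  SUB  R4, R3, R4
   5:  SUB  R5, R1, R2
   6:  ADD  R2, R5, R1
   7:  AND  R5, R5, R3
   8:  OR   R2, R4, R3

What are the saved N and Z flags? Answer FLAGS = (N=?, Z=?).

after  0: R0=0xb7 R1=0x1f R2=0x7f R3=0x00 R4=0x2f R5=0x60  N=0 Z=1
after  1: R0=0xb7 R1=0x1f R2=0x7f R3=0xd7 R4=0x2f R5=0x60  N=1 Z=0
after  2: R0=0xb7 R1=0x1f R2=0x7f R3=0xd7 R4=0x2f R5=0x07  N=0 Z=0
after  3: R0=0xb7 R1=0x1f R2=0x7f R3=0xd7 R4=0x28 R5=0x07  N=0 Z=0
after  4: R0=0xb7 R1=0x1f R2=0x7f R3=0xd7 R4=0xaf R5=0x07  N=1 Z=0
after  5: R0=0xb7 R1=0x1f R2=0x7f R3=0xd7 R4=0xaf R5=0xa0  N=1 Z=0
after  6: R0=0xb7 R1=0x1f R2=0xbf R3=0xd7 R4=0xaf R5=0xa0  N=1 Z=0
after  7: R0=0xb7 R1=0x1f R2=0xbf R3=0xd7 R4=0xaf R5=0x80  N=1 Z=0
-- IRQ taken; context saved, return-PC = 8 --

FLAGS = (N=1, Z=0)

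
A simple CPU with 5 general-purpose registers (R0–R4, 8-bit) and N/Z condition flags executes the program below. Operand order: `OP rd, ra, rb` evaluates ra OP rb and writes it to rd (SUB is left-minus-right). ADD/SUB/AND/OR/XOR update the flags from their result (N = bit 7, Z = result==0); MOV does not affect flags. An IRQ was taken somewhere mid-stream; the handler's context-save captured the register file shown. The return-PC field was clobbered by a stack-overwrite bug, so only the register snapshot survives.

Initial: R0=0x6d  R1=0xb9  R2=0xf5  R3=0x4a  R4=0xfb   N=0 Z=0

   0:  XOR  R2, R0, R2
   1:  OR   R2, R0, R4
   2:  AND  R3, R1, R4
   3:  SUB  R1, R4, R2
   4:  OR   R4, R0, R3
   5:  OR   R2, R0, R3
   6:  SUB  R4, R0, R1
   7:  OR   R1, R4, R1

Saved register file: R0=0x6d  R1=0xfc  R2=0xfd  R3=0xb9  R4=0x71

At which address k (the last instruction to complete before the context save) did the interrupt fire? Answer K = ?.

K = 6

after  0: R0=0x6d R1=0xb9 R2=0x98 R3=0x4a R4=0xfb  N=1 Z=0
after  1: R0=0x6d R1=0xb9 R2=0xff R3=0x4a R4=0xfb  N=1 Z=0
after  2: R0=0x6d R1=0xb9 R2=0xff R3=0xb9 R4=0xfb  N=1 Z=0
after  3: R0=0x6d R1=0xfc R2=0xff R3=0xb9 R4=0xfb  N=1 Z=0
after  4: R0=0x6d R1=0xfc R2=0xff R3=0xb9 R4=0xfd  N=1 Z=0
after  5: R0=0x6d R1=0xfc R2=0xfd R3=0xb9 R4=0xfd  N=1 Z=0
after  6: R0=0x6d R1=0xfc R2=0xfd R3=0xb9 R4=0x71  N=0 Z=0
-- IRQ taken; context saved, return-PC = 7 --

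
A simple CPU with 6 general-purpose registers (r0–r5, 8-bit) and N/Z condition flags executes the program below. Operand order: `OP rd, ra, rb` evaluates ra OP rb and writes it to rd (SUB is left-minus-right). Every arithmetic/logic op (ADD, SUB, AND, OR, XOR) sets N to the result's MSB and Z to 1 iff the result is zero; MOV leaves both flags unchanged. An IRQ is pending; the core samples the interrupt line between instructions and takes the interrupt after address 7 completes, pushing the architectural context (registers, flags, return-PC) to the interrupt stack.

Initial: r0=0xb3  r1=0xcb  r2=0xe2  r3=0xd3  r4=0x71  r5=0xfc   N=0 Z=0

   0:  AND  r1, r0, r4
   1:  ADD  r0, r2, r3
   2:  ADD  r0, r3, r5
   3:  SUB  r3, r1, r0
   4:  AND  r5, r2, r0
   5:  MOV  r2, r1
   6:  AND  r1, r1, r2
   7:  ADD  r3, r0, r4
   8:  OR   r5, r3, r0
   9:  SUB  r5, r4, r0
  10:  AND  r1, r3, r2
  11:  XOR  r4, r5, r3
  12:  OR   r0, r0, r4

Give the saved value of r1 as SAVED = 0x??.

SAVED = 0x31

after  0: r0=0xb3 r1=0x31 r2=0xe2 r3=0xd3 r4=0x71 r5=0xfc  N=0 Z=0
after  1: r0=0xb5 r1=0x31 r2=0xe2 r3=0xd3 r4=0x71 r5=0xfc  N=1 Z=0
after  2: r0=0xcf r1=0x31 r2=0xe2 r3=0xd3 r4=0x71 r5=0xfc  N=1 Z=0
after  3: r0=0xcf r1=0x31 r2=0xe2 r3=0x62 r4=0x71 r5=0xfc  N=0 Z=0
after  4: r0=0xcf r1=0x31 r2=0xe2 r3=0x62 r4=0x71 r5=0xc2  N=1 Z=0
after  5: r0=0xcf r1=0x31 r2=0x31 r3=0x62 r4=0x71 r5=0xc2  N=1 Z=0
after  6: r0=0xcf r1=0x31 r2=0x31 r3=0x62 r4=0x71 r5=0xc2  N=0 Z=0
after  7: r0=0xcf r1=0x31 r2=0x31 r3=0x40 r4=0x71 r5=0xc2  N=0 Z=0
-- IRQ taken; context saved, return-PC = 8 --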